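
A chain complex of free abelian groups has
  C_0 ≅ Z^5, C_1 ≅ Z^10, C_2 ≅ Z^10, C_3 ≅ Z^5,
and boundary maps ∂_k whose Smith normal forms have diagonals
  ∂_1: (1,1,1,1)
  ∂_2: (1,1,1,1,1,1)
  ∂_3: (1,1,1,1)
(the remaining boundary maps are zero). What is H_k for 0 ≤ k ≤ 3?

H_0: b_0 = 5 − 0 − 4 = 1; torsion from ∂_1 factors > 1: none. So H_0 = Z.
H_1: b_1 = 10 − 4 − 6 = 0; torsion from ∂_2 factors > 1: none. So H_1 = 0.
H_2: b_2 = 10 − 6 − 4 = 0; torsion from ∂_3 factors > 1: none. So H_2 = 0.
H_3: b_3 = 5 − 4 − 0 = 1; torsion from ∂_4 factors > 1: none. So H_3 = Z.

H_0 = Z,  H_1 = 0,  H_2 = 0,  H_3 = Z.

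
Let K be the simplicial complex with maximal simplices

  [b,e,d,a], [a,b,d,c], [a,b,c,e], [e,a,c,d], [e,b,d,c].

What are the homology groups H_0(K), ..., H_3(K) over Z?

H_0 ≅ Z,  H_1 = 0,  H_2 = 0,  H_3 ≅ Z.

Order the vertices as a < b < c < d < e. Listing each simplex with vertices in this order, K has dimension 3 with simplices:

  0-simplices (5): a, b, c, d, e
  1-simplices (10): ab, ac, ad, ae, bc, bd, be, cd, ce, de
  2-simplices (10): abc, abd, abe, acd, ace, ade, bcd, bce, bde, cde
  3-simplices (5): abcd, abce, abde, acde, bcde

so the chain groups are C_0 ≅ Z^5, C_1 ≅ Z^10, C_2 ≅ Z^10, C_3 ≅ Z^5.

∂_1: C_1 → C_0 maps an edge to its endpoints' difference, ∂[p,q] = q − p.
This gives a 5×10 integer matrix of rank 4; reducing to Smith normal form yields diagonal entries (1,1,1,1).

Boundary ∂_2: C_2 → C_1 sends each 2-simplex [p,q,r] to [q,r] − [p,r] + [p,q]. For instance
  ∂ade = de − ae + ad,
  ∂cde = de − ce + cd.
The resulting 10×10 matrix has rank 6, and its Smith normal form has invariant factors (1,1,1,1,1,1).

∂_3: C_3 → C_2 sends each 3-simplex σ to the alternating sum Σ_i (−1)^i (σ with its i-th vertex removed). For instance
  ∂acde = cde − ade + ace − acd,
  ∂bcde = cde − bde + bce − bcd.
This gives a 10×5 integer matrix of rank 4; reducing to Smith normal form yields diagonal entries (1,1,1,1).

Now H_k = ker ∂_k / im ∂_{k+1}, so:

  H_0: rank C_0 − rank ∂_1 = 5 − 4 = 1, and the invariant factors of ∂_1 are all 1, so H_0 = Z.
  H_1: rank ker ∂_1 − rank ∂_2 = (10 − 4) − 6 = 0, and the invariant factors of ∂_2 are all 1, so H_1 = 0.
  H_2: rank ker ∂_2 − rank ∂_3 = (10 − 6) − 4 = 0, and the invariant factors of ∂_3 are all 1, so H_2 = 0.
  H_3: rank ker ∂_3 − rank ∂_4 = (5 − 4) − 0 = 1, and there is no ∂_4, so H_3 = Z.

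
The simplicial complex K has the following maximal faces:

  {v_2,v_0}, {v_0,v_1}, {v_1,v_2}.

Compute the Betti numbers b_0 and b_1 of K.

Take the total order v_0 < v_1 < v_2 on the vertex set. Then K (dimension 1) consists of the simplices:

  0-simplices (3): [v_0], [v_1], [v_2]
  1-simplices (3): [v_0,v_1], [v_0,v_2], [v_1,v_2]

Hence C_0 ≅ Z^3, C_1 ≅ Z^3.

Boundary ∂_1: C_1 → C_0 maps an edge to its endpoints' difference, ∂[p,q] = q − p.
The 3×3 boundary matrix has rank 2 and Smith normal form diag(1,1).

Computing H_k = (kernel of ∂_k) / (image of ∂_{k+1}):

  H_0: rank C_0 − rank ∂_1 = 3 − 2 = 1, and the invariant factors of ∂_1 are all 1, so H_0 = Z.
  H_1: rank ker ∂_1 − rank ∂_2 = (3 − 2) − 0 = 1, and there is no ∂_2, so H_1 = Z.

As a check, the Euler characteristic is 3 − 3 = 0, which agrees with 1 − 1 = 0.

Hence the Betti numbers are b_0 = 1, b_1 = 1.

b_0 = 1, b_1 = 1.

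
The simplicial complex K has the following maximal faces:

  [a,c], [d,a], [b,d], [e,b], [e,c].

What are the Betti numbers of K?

K has 5 vertices, 5 edges.
rank ∂_0 = 0, rank ∂_1 = 4 ⇒ b_0 = 5 − 0 − 4 = 1; all invariant factors of ∂_1 are 1 so no torsion. So H_0 ≅ Z.
rank ∂_1 = 4, rank ∂_2 = 0 ⇒ b_1 = 5 − 4 − 0 = 1. So H_1 ≅ Z.

b_0 = 1, b_1 = 1.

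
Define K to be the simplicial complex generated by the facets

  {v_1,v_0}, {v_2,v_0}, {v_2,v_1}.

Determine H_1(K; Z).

We work with the vertex ordering v_0 < v_1 < v_2. The simplices of K, each written with vertices in increasing order, are:

  0-simplices (3): [v_0], [v_1], [v_2]
  1-simplices (3): [v_0,v_1], [v_0,v_2], [v_1,v_2]

giving chain groups C_0 ≅ Z^3, C_1 ≅ Z^3.

The boundary map ∂_1: C_1 → C_0 sends each edge [p,q] (with p < q) to q − p.
As a 3×3 matrix over Z this has rank 2, with invariant factors (1,1).

Reading off H_k = ker ∂_k / im ∂_{k+1}:

  H_1: rank ker ∂_1 − rank ∂_2 = (3 − 2) − 0 = 1, and there is no ∂_2, so H_1 ≅ Z.

H_1 ≅ Z.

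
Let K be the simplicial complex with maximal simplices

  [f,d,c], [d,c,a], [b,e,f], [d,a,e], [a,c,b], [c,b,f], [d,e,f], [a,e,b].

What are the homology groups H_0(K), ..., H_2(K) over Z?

Take the total order a < b < c < d < e < f on the vertex set. Then K (dimension 2) consists of the simplices:

  0-simplices (6): a, b, c, d, e, f
  1-simplices (12): ab, ac, ad, ae, bc, be, bf, cd, cf, de, df, ef
  2-simplices (8): abc, abe, acd, ade, bcf, bef, cdf, def

giving chain groups C_0 ≅ Z^6, C_1 ≅ Z^12, C_2 ≅ Z^8.

The boundary map ∂_1: C_1 → C_0 is given by ∂[p,q] = [q] − [p]. For instance
  ∂ab = b − a.
As a 6×12 matrix over Z this has rank 5, with invariant factors (1,1,1,1,1).

∂_2: C_2 → C_1 acts by ∂[p,q,r] = [q,r] − [p,r] + [p,q]. For instance
  ∂abc = bc − ac + ab,
  ∂acd = cd − ad + ac.
This gives a 12×8 integer matrix of rank 7; reducing to Smith normal form yields diagonal entries (1,1,1,1,1,1,1).

Computing H_k = (kernel of ∂_k) / (image of ∂_{k+1}):

  H_0: rank C_0 − rank ∂_1 = 6 − 5 = 1, and the invariant factors of ∂_1 are all 1, so H_0 = Z.
  H_1: rank ker ∂_1 − rank ∂_2 = (12 − 5) − 7 = 0, and the invariant factors of ∂_2 are all 1, so H_1 = 0.
  H_2: rank ker ∂_2 − rank ∂_3 = (8 − 7) − 0 = 1, and there is no ∂_3, so H_2 = Z.

H_0 ≅ Z,  H_1 = 0,  H_2 ≅ Z.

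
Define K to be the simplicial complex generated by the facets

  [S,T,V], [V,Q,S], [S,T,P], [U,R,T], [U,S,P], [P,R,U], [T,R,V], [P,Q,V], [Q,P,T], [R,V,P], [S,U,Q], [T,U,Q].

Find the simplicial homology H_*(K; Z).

We work with the vertex ordering P < Q < R < S < T < U < V. The simplices of K, each written with vertices in increasing order, are:

  0-simplices (7): P, Q, R, S, T, U, V
  1-simplices (18): PQ, PR, PS, PT, PU, PV, QS, QT, QU, QV, RT, RU, RV, ST, SU, SV, TU, TV
  2-simplices (12): PQT, PQV, PRU, PRV, PST, PSU, QSU, QSV, QTU, RTU, RTV, STV

Hence C_0 ≅ Z^7, C_1 ≅ Z^18, C_2 ≅ Z^12.

The boundary map ∂_1: C_1 → C_0 maps an edge to its endpoints' difference, ∂[p,q] = q − p. For instance
  ∂PR = R − P.
The 7×18 boundary matrix has rank 6 and Smith normal form diag(1,1,1,1,1,1).

∂_2: C_2 → C_1 sends each 2-simplex [p,q,r] to [q,r] − [p,r] + [p,q]. For instance
  ∂STV = TV − SV + ST,
  ∂QTU = TU − QU + QT.
The 18×12 boundary matrix has rank 12 and Smith normal form diag(1,1,1,1,1,1,1,1,1,1,1,2).

From H_k ≅ ker(∂_k) / im(∂_{k+1}) we obtain:

  H_0: rank C_0 − rank ∂_1 = 7 − 6 = 1, and the invariant factors of ∂_1 are all 1, so H_0 ≅ Z.
  H_1: rank ker ∂_1 − rank ∂_2 = (18 − 6) − 12 = 0, and ∂_2 has invariant factor 2 > 1, so H_1 ≅ Z/2.
  H_2: rank ker ∂_2 − rank ∂_3 = (12 − 12) − 0 = 0, and there is no ∂_3, so H_2 ≅ 0.

As a check, the Euler characteristic is 7 − 18 + 12 = 1, which agrees with 1 − 0 + 0 = 1.

H_0 = Z,  H_1 = Z/2,  H_2 = 0.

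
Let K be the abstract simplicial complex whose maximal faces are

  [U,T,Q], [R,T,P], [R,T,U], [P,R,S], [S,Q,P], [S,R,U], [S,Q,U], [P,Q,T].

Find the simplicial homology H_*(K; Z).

K has 6 vertices, 12 edges, 8 triangles.
rank ∂_0 = 0, rank ∂_1 = 5 ⇒ b_0 = 6 − 0 − 5 = 1; all invariant factors of ∂_1 are 1 so no torsion. So H_0 ≅ Z.
rank ∂_1 = 5, rank ∂_2 = 7 ⇒ b_1 = 12 − 5 − 7 = 0; all invariant factors of ∂_2 are 1 so no torsion. So H_1 ≅ 0.
rank ∂_2 = 7, rank ∂_3 = 0 ⇒ b_2 = 8 − 7 − 0 = 1. So H_2 ≅ Z.

H_0 ≅ Z,  H_1 = 0,  H_2 ≅ Z.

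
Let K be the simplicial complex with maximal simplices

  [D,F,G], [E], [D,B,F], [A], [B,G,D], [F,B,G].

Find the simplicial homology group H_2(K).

H_2 ≅ Z.

Take the total order A < B < D < E < F < G on the vertex set. Then K (dimension 2) consists of the simplices:

  0-simplices (6): A, B, D, E, F, G
  1-simplices (6): BD, BF, BG, DF, DG, FG
  2-simplices (4): BDF, BDG, BFG, DFG

giving chain groups C_0 ≅ Z^6, C_1 ≅ Z^6, C_2 ≅ Z^4.

The boundary map ∂_1: C_1 → C_0 is given by ∂[p,q] = [q] − [p]. For instance
  ∂BF = F − B.
The 6×6 boundary matrix has rank 3 and Smith normal form diag(1,1,1).

The boundary map ∂_2: C_2 → C_1 acts by ∂[p,q,r] = [q,r] − [p,r] + [p,q]. For instance
  ∂BDG = DG − BG + BD,
  ∂DFG = FG − DG + DF.
As a 6×4 matrix over Z this has rank 3, with invariant factors (1,1,1).

Now H_k = ker ∂_k / im ∂_{k+1}, so:

  H_2: rank ker ∂_2 − rank ∂_3 = (4 − 3) − 0 = 1, and there is no ∂_3, so H_2 = Z.

(K is a triangulation of the disjoint union of a set of 2 points and the 2-sphere S^2.)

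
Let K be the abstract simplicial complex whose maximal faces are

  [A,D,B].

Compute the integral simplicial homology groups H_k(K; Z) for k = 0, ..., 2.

K has 3 vertices, 3 edges, 1 triangle.
rank ∂_0 = 0, rank ∂_1 = 2 ⇒ b_0 = 3 − 0 − 2 = 1; all invariant factors of ∂_1 are 1 so no torsion. So H_0 = Z.
rank ∂_1 = 2, rank ∂_2 = 1 ⇒ b_1 = 3 − 2 − 1 = 0; all invariant factors of ∂_2 are 1 so no torsion. So H_1 = 0.
rank ∂_2 = 1, rank ∂_3 = 0 ⇒ b_2 = 1 − 1 − 0 = 0. So H_2 = 0.

H_0 = Z,  H_1 = 0,  H_2 = 0.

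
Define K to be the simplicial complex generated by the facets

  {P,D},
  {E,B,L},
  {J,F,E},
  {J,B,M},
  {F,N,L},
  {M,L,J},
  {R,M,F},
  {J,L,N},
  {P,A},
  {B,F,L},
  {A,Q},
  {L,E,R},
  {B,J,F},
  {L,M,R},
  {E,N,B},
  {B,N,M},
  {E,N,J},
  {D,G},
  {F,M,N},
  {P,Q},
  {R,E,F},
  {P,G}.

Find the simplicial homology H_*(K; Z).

H_0 ≅ Z^2,  H_1 ≅ Z^4,  H_2 ≅ Z.

Fix the vertex order A < B < D < E < F < G < J < L < M < N < P < Q < R and write every simplex with vertices in increasing order. Then dim K = 2 and the simplices of K are:

  0-simplices (13): A, B, D, E, F, G, J, L, M, N, P, Q, R
  1-simplices (30): AP, AQ, BE, BF, BJ, BL, BM, BN, DG, DP, EF, EJ, EL, EN, ER, FJ, FL, FM, FN, FR, GP, JL, JM, JN, LM, LN, LR, MN, MR, PQ
  2-simplices (16): BEL, BEN, BFJ, BFL, BJM, BMN, EFJ, EFR, EJN, ELR, FLN, FMN, FMR, JLM, JLN, LMR

giving chain groups C_0 ≅ Z^13, C_1 ≅ Z^30, C_2 ≅ Z^16.

∂_1: C_1 → C_0 maps an edge to its endpoints' difference, ∂[p,q] = q − p.
As a 13×30 matrix over Z this has rank 11, with invariant factors (1,1,1,1,1,1,1,1,1,1,1).

The boundary map ∂_2: C_2 → C_1 sends each 2-simplex [p,q,r] to [q,r] − [p,r] + [p,q]. For instance
  ∂JLM = LM − JM + JL,
  ∂BFJ = FJ − BJ + BF.
As a 30×16 matrix over Z this has rank 15, with invariant factors (1,1,1,1,1,1,1,1,1,1,1,1,1,1,1).

Now H_k = ker ∂_k / im ∂_{k+1}, so:

  H_0: rank C_0 − rank ∂_1 = 13 − 11 = 2, and the invariant factors of ∂_1 are all 1, so H_0 ≅ Z^2.
  H_1: rank ker ∂_1 − rank ∂_2 = (30 − 11) − 15 = 4, and the invariant factors of ∂_2 are all 1, so H_1 ≅ Z^4.
  H_2: rank ker ∂_2 − rank ∂_3 = (16 − 15) − 0 = 1, and there is no ∂_3, so H_2 ≅ Z.

(K is a triangulation of the disjoint union of the torus T^2 and a wedge of 2 circles.)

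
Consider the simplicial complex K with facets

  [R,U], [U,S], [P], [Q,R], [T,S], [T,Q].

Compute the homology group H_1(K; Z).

K has 6 vertices, 5 edges.
rank ∂_1 = 4, rank ∂_2 = 0 ⇒ b_1 = 5 − 4 − 0 = 1. So H_1 = Z.

H_1 ≅ Z.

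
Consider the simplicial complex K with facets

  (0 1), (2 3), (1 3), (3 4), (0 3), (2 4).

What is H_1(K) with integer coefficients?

Fix the vertex order 0 < 1 < 2 < 3 < 4 and write every simplex with vertices in increasing order. Then dim K = 1 and the simplices of K are:

  0-simplices (5): [0], [1], [2], [3], [4]
  1-simplices (6): [0,1], [0,3], [1,3], [2,3], [2,4], [3,4]

giving chain groups C_0 ≅ Z^5, C_1 ≅ Z^6.

The boundary map ∂_1: C_1 → C_0 is given by ∂[p,q] = [q] − [p]. For instance
  ∂[1,3] = [3] − [1].
The resulting 5×6 matrix has rank 4, and its Smith normal form has invariant factors (1,1,1,1).

Now H_k = ker ∂_k / im ∂_{k+1}, so:

  H_1: rank ker ∂_1 − rank ∂_2 = (6 − 4) − 0 = 2, and there is no ∂_2, so H_1 = Z^2.

H_1 ≅ Z^2.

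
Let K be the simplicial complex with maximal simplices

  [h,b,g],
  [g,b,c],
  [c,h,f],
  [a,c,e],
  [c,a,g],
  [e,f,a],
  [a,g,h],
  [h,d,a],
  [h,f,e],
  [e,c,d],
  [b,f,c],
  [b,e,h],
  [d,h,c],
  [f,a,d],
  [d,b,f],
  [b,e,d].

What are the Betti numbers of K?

b_0 = 1, b_1 = 2, b_2 = 1.

We work with the vertex ordering a < b < c < d < e < f < g < h. The simplices of K, each written with vertices in increasing order, are:

  0-simplices (8): a, b, c, d, e, f, g, h
  1-simplices (24): ac, ad, ae, af, ag, ah, bc, bd, be, bf, bg, bh, cd, ce, cf, cg, ch, de, df, dh, ef, eh, fh, gh
  2-simplices (16): ace, acg, adf, adh, aef, agh, bcf, bcg, bde, bdf, beh, bgh, cde, cdh, cfh, efh

giving chain groups C_0 ≅ Z^8, C_1 ≅ Z^24, C_2 ≅ Z^16.

Boundary ∂_1: C_1 → C_0 maps an edge to its endpoints' difference, ∂[p,q] = q − p. For instance
  ∂ae = e − a.
The resulting 8×24 matrix has rank 7, and its Smith normal form has invariant factors (1,1,1,1,1,1,1).

The boundary map ∂_2: C_2 → C_1 sends each 2-simplex [p,q,r] to [q,r] − [p,r] + [p,q]. For instance
  ∂bdf = df − bf + bd,
  ∂bcf = cf − bf + bc.
The 24×16 boundary matrix has rank 15 and Smith normal form diag(1,1,1,1,1,1,1,1,1,1,1,1,1,1,1).

From H_k ≅ ker(∂_k) / im(∂_{k+1}) we obtain:

  H_0: rank C_0 − rank ∂_1 = 8 − 7 = 1, and the invariant factors of ∂_1 are all 1, so H_0 = Z.
  H_1: rank ker ∂_1 − rank ∂_2 = (24 − 7) − 15 = 2, and the invariant factors of ∂_2 are all 1, so H_1 = Z^2.
  H_2: rank ker ∂_2 − rank ∂_3 = (16 − 15) − 0 = 1, and there is no ∂_3, so H_2 = Z.

As a check, the Euler characteristic is 8 − 24 + 16 = 0, which agrees with 1 − 2 + 1 = 0.
(K is a triangulation of the torus T^2.)

Hence the Betti numbers are b_0 = 1, b_1 = 2, b_2 = 1.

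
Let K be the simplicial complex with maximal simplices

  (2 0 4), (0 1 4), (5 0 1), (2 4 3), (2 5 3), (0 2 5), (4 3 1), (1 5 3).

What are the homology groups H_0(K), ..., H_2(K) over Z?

Fix the vertex order 0 < 1 < 2 < 3 < 4 < 5 and write every simplex with vertices in increasing order. Then dim K = 2 and the simplices of K are:

  0-simplices (6): [0], [1], [2], [3], [4], [5]
  1-simplices (12): [0,1], [0,2], [0,4], [0,5], [1,3], [1,4], [1,5], [2,3], [2,4], [2,5], [3,4], [3,5]
  2-simplices (8): [0,1,4], [0,1,5], [0,2,4], [0,2,5], [1,3,4], [1,3,5], [2,3,4], [2,3,5]

so the chain groups are C_0 ≅ Z^6, C_1 ≅ Z^12, C_2 ≅ Z^8.

Boundary ∂_1: C_1 → C_0 is given by ∂[p,q] = [q] − [p]. For instance
  ∂[3,4] = [4] − [3].
The 6×12 boundary matrix has rank 5 and Smith normal form diag(1,1,1,1,1).

The boundary map ∂_2: C_2 → C_1 acts by ∂[p,q,r] = [q,r] − [p,r] + [p,q]. For instance
  ∂[0,1,5] = [1,5] − [0,5] + [0,1],
  ∂[1,3,5] = [3,5] − [1,5] + [1,3].
The 12×8 boundary matrix has rank 7 and Smith normal form diag(1,1,1,1,1,1,1).

Reading off H_k = ker ∂_k / im ∂_{k+1}:

  H_0: rank C_0 − rank ∂_1 = 6 − 5 = 1, and the invariant factors of ∂_1 are all 1, so H_0 = Z.
  H_1: rank ker ∂_1 − rank ∂_2 = (12 − 5) − 7 = 0, and the invariant factors of ∂_2 are all 1, so H_1 = 0.
  H_2: rank ker ∂_2 − rank ∂_3 = (8 − 7) − 0 = 1, and there is no ∂_3, so H_2 = Z.

H_0 ≅ Z,  H_1 = 0,  H_2 ≅ Z.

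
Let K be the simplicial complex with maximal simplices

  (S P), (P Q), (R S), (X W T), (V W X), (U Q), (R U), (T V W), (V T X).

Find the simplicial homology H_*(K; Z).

H_0 = Z^2,  H_1 = Z,  H_2 = Z.

Take the total order P < Q < R < S < T < U < V < W < X on the vertex set. Then K (dimension 2) consists of the simplices:

  0-simplices (9): P, Q, R, S, T, U, V, W, X
  1-simplices (11): PQ, PS, QU, RS, RU, TV, TW, TX, VW, VX, WX
  2-simplices (4): TVW, TVX, TWX, VWX

giving chain groups C_0 ≅ Z^9, C_1 ≅ Z^11, C_2 ≅ Z^4.

The boundary map ∂_1: C_1 → C_0 sends each edge [p,q] (with p < q) to q − p. For instance
  ∂PQ = Q − P.
The 9×11 boundary matrix has rank 7 and Smith normal form diag(1,1,1,1,1,1,1).

The boundary map ∂_2: C_2 → C_1 sends each 2-simplex [p,q,r] to [q,r] − [p,r] + [p,q]. For instance
  ∂TVW = VW − TW + TV,
  ∂TVX = VX − TX + TV.
The resulting 11×4 matrix has rank 3, and its Smith normal form has invariant factors (1,1,1).

Computing H_k = (kernel of ∂_k) / (image of ∂_{k+1}):

  H_0: rank C_0 − rank ∂_1 = 9 − 7 = 2, and the invariant factors of ∂_1 are all 1, so H_0 = Z^2.
  H_1: rank ker ∂_1 − rank ∂_2 = (11 − 7) − 3 = 1, and the invariant factors of ∂_2 are all 1, so H_1 = Z.
  H_2: rank ker ∂_2 − rank ∂_3 = (4 − 3) − 0 = 1, and there is no ∂_3, so H_2 = Z.

As a check, the Euler characteristic is 9 − 11 + 4 = 2, which agrees with 2 − 1 + 1 = 2.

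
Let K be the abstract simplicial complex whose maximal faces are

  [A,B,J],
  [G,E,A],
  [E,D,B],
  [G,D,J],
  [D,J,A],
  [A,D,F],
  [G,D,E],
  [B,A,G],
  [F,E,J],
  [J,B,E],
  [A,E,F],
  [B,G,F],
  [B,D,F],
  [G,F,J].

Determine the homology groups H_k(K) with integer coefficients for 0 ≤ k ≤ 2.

H_0 ≅ Z,  H_1 ≅ Z^2,  H_2 ≅ Z.

Take the total order A < B < D < E < F < G < J on the vertex set. Then K (dimension 2) consists of the simplices:

  0-simplices (7): A, B, D, E, F, G, J
  1-simplices (21): AB, AD, AE, AF, AG, AJ, BD, BE, BF, BG, BJ, DE, DF, DG, DJ, EF, EG, EJ, FG, FJ, GJ
  2-simplices (14): ABG, ABJ, ADF, ADJ, AEF, AEG, BDE, BDF, BEJ, BFG, DEG, DGJ, EFJ, FGJ

giving chain groups C_0 ≅ Z^7, C_1 ≅ Z^21, C_2 ≅ Z^14.

The boundary map ∂_1: C_1 → C_0 maps an edge to its endpoints' difference, ∂[p,q] = q − p.
As a 7×21 matrix over Z this has rank 6, with invariant factors (1,1,1,1,1,1).

Boundary ∂_2: C_2 → C_1 sends each 2-simplex [p,q,r] to [q,r] − [p,r] + [p,q]. For instance
  ∂ABJ = BJ − AJ + AB,
  ∂EFJ = FJ − EJ + EF.
The 21×14 boundary matrix has rank 13 and Smith normal form diag(1,1,1,1,1,1,1,1,1,1,1,1,1).

Now H_k = ker ∂_k / im ∂_{k+1}, so:

  H_0: rank C_0 − rank ∂_1 = 7 − 6 = 1, and the invariant factors of ∂_1 are all 1, so H_0 = Z.
  H_1: rank ker ∂_1 − rank ∂_2 = (21 − 6) − 13 = 2, and the invariant factors of ∂_2 are all 1, so H_1 = Z^2.
  H_2: rank ker ∂_2 − rank ∂_3 = (14 − 13) − 0 = 1, and there is no ∂_3, so H_2 = Z.

As a check, the Euler characteristic is 7 − 21 + 14 = 0, which agrees with 1 − 2 + 1 = 0.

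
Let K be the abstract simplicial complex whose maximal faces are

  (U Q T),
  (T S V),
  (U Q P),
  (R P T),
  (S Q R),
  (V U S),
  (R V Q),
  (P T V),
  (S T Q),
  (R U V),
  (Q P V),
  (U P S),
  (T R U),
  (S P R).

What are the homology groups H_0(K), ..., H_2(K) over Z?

Take the total order P < Q < R < S < T < U < V on the vertex set. Then K (dimension 2) consists of the simplices:

  0-simplices (7): P, Q, R, S, T, U, V
  1-simplices (21): PQ, PR, PS, PT, PU, PV, QR, QS, QT, QU, QV, RS, RT, RU, RV, ST, SU, SV, TU, TV, UV
  2-simplices (14): PQU, PQV, PRS, PRT, PSU, PTV, QRS, QRV, QST, QTU, RTU, RUV, STV, SUV

so the chain groups are C_0 ≅ Z^7, C_1 ≅ Z^21, C_2 ≅ Z^14.

Boundary ∂_1: C_1 → C_0 is given by ∂[p,q] = [q] − [p]. For instance
  ∂QR = R − Q.
The resulting 7×21 matrix has rank 6, and its Smith normal form has invariant factors (1,1,1,1,1,1).

∂_2: C_2 → C_1 acts by ∂[p,q,r] = [q,r] − [p,r] + [p,q]. For instance
  ∂QTU = TU − QU + QT,
  ∂PQV = QV − PV + PQ.
The resulting 21×14 matrix has rank 13, and its Smith normal form has invariant factors (1,1,1,1,1,1,1,1,1,1,1,1,1).

Computing H_k = (kernel of ∂_k) / (image of ∂_{k+1}):

  H_0: rank C_0 − rank ∂_1 = 7 − 6 = 1, and the invariant factors of ∂_1 are all 1, so H_0 ≅ Z.
  H_1: rank ker ∂_1 − rank ∂_2 = (21 − 6) − 13 = 2, and the invariant factors of ∂_2 are all 1, so H_1 ≅ Z^2.
  H_2: rank ker ∂_2 − rank ∂_3 = (14 − 13) − 0 = 1, and there is no ∂_3, so H_2 ≅ Z.

H_0 = Z,  H_1 = Z^2,  H_2 = Z.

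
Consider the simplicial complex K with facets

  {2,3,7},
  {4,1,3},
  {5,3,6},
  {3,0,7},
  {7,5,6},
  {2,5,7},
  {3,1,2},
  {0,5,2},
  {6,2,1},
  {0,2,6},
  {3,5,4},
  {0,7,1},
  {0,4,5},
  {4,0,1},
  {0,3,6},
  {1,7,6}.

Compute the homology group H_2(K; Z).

H_2 ≅ Z.

Fix the vertex order 0 < 1 < 2 < 3 < 4 < 5 < 6 < 7 and write every simplex with vertices in increasing order. Then dim K = 2 and the simplices of K are:

  0-simplices (8): [0], [1], [2], [3], [4], [5], [6], [7]
  1-simplices (24): (24 of them)
  2-simplices (16): [0,1,4], [0,1,7], [0,2,5], [0,2,6], [0,3,6], [0,3,7], [0,4,5], [1,2,3], [1,2,6], [1,3,4], [1,6,7], [2,3,7], [2,5,7], [3,4,5], [3,5,6], [5,6,7]

giving chain groups C_0 ≅ Z^8, C_1 ≅ Z^24, C_2 ≅ Z^16.

The boundary map ∂_1: C_1 → C_0 maps an edge to its endpoints' difference, ∂[p,q] = q − p. For instance
  ∂[3,4] = [4] − [3].
The resulting 8×24 matrix has rank 7, and its Smith normal form has invariant factors (1,1,1,1,1,1,1).

The boundary map ∂_2: C_2 → C_1 acts by ∂[p,q,r] = [q,r] − [p,r] + [p,q]. For instance
  ∂[1,6,7] = [6,7] − [1,7] + [1,6],
  ∂[0,2,5] = [2,5] − [0,5] + [0,2].
This gives a 24×16 integer matrix of rank 15; reducing to Smith normal form yields diagonal entries (1,1,1,1,1,1,1,1,1,1,1,1,1,1,1).

Computing H_k = (kernel of ∂_k) / (image of ∂_{k+1}):

  H_2: rank ker ∂_2 − rank ∂_3 = (16 − 15) − 0 = 1, and there is no ∂_3, so H_2 ≅ Z.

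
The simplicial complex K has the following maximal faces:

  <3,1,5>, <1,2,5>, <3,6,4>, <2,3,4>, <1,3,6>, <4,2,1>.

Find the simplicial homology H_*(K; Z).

H_0 = Z,  H_1 = Z,  H_2 = 0.

Order the vertices as 1 < 2 < 3 < 4 < 5 < 6. Listing each simplex with vertices in this order, K has dimension 2 with simplices:

  0-simplices (6): [1], [2], [3], [4], [5], [6]
  1-simplices (12): [1,2], [1,3], [1,4], [1,5], [1,6], [2,3], [2,4], [2,5], [3,4], [3,5], [3,6], [4,6]
  2-simplices (6): [1,2,4], [1,2,5], [1,3,5], [1,3,6], [2,3,4], [3,4,6]

giving chain groups C_0 ≅ Z^6, C_1 ≅ Z^12, C_2 ≅ Z^6.

∂_1: C_1 → C_0 is given by ∂[p,q] = [q] − [p]. For instance
  ∂[2,4] = [4] − [2].
The resulting 6×12 matrix has rank 5, and its Smith normal form has invariant factors (1,1,1,1,1).

The boundary map ∂_2: C_2 → C_1 acts by ∂[p,q,r] = [q,r] − [p,r] + [p,q]. For instance
  ∂[2,3,4] = [3,4] − [2,4] + [2,3],
  ∂[3,4,6] = [4,6] − [3,6] + [3,4].
The resulting 12×6 matrix has rank 6, and its Smith normal form has invariant factors (1,1,1,1,1,1).

From H_k ≅ ker(∂_k) / im(∂_{k+1}) we obtain:

  H_0: rank C_0 − rank ∂_1 = 6 − 5 = 1, and the invariant factors of ∂_1 are all 1, so H_0 ≅ Z.
  H_1: rank ker ∂_1 − rank ∂_2 = (12 − 5) − 6 = 1, and the invariant factors of ∂_2 are all 1, so H_1 ≅ Z.
  H_2: rank ker ∂_2 − rank ∂_3 = (6 − 6) − 0 = 0, and there is no ∂_3, so H_2 ≅ 0.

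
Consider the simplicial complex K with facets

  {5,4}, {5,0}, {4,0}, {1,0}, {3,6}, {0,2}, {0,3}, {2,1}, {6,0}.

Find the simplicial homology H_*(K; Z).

H_0 ≅ Z,  H_1 ≅ Z^3.

We work with the vertex ordering 0 < 1 < 2 < 3 < 4 < 5 < 6. The simplices of K, each written with vertices in increasing order, are:

  0-simplices (7): [0], [1], [2], [3], [4], [5], [6]
  1-simplices (9): [0,1], [0,2], [0,3], [0,4], [0,5], [0,6], [1,2], [3,6], [4,5]

giving chain groups C_0 ≅ Z^7, C_1 ≅ Z^9.

Boundary ∂_1: C_1 → C_0 is given by ∂[p,q] = [q] − [p]. For instance
  ∂[0,1] = [1] − [0].
The 7×9 boundary matrix has rank 6 and Smith normal form diag(1,1,1,1,1,1).

From H_k ≅ ker(∂_k) / im(∂_{k+1}) we obtain:

  H_0: rank C_0 − rank ∂_1 = 7 − 6 = 1, and the invariant factors of ∂_1 are all 1, so H_0 ≅ Z.
  H_1: rank ker ∂_1 − rank ∂_2 = (9 − 6) − 0 = 3, and there is no ∂_2, so H_1 ≅ Z^3.

As a check, the Euler characteristic is 7 − 9 = -2, which agrees with 1 − 3 = -2.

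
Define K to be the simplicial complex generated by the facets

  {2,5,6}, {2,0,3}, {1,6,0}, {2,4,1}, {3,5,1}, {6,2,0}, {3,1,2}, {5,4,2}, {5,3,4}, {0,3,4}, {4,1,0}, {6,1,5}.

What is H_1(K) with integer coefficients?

H_1 = Z/2Z.

Take the total order 0 < 1 < 2 < 3 < 4 < 5 < 6 on the vertex set. Then K (dimension 2) consists of the simplices:

  0-simplices (7): [0], [1], [2], [3], [4], [5], [6]
  1-simplices (18): [0,1], [0,2], [0,3], [0,4], [0,6], [1,2], [1,3], [1,4], [1,5], [1,6], [2,3], [2,4], [2,5], [2,6], [3,4], [3,5], [4,5], [5,6]
  2-simplices (12): [0,1,4], [0,1,6], [0,2,3], [0,2,6], [0,3,4], [1,2,3], [1,2,4], [1,3,5], [1,5,6], [2,4,5], [2,5,6], [3,4,5]

giving chain groups C_0 ≅ Z^7, C_1 ≅ Z^18, C_2 ≅ Z^12.

Boundary ∂_1: C_1 → C_0 sends each edge [p,q] (with p < q) to q − p. For instance
  ∂[5,6] = [6] − [5].
The resulting 7×18 matrix has rank 6, and its Smith normal form has invariant factors (1,1,1,1,1,1).

∂_2: C_2 → C_1 sends each 2-simplex [p,q,r] to [q,r] − [p,r] + [p,q]. For instance
  ∂[1,3,5] = [3,5] − [1,5] + [1,3],
  ∂[3,4,5] = [4,5] − [3,5] + [3,4].
This gives a 18×12 integer matrix of rank 12; reducing to Smith normal form yields diagonal entries (1,1,1,1,1,1,1,1,1,1,1,2).

Reading off H_k = ker ∂_k / im ∂_{k+1}:

  H_1: rank ker ∂_1 − rank ∂_2 = (18 − 6) − 12 = 0, and ∂_2 has invariant factor 2 > 1, so H_1 = Z/2Z.

(K is a triangulation of the real projective plane RP^2.)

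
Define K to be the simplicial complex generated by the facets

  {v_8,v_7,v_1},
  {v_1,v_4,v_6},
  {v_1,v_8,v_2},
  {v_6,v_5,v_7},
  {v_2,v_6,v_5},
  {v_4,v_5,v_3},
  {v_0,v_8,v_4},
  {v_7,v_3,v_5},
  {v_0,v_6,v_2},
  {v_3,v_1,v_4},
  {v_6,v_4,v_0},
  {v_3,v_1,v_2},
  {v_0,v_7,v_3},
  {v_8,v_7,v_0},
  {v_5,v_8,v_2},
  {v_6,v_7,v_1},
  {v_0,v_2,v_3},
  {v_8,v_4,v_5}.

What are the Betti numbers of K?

Fix the vertex order v_0 < v_1 < v_2 < v_3 < v_4 < v_5 < v_6 < v_7 < v_8 and write every simplex with vertices in increasing order. Then dim K = 2 and the simplices of K are:

  0-simplices (9): [v_0], [v_1], [v_2], [v_3], [v_4], [v_5], [v_6], [v_7], [v_8]
  1-simplices (27): (27 of them)
  2-simplices (18): (18 of them)

so the chain groups are C_0 ≅ Z^9, C_1 ≅ Z^27, C_2 ≅ Z^18.

Boundary ∂_1: C_1 → C_0 maps an edge to its endpoints' difference, ∂[p,q] = q − p. For instance
  ∂[v_2,v_5] = [v_5] − [v_2].
The resulting 9×27 matrix has rank 8, and its Smith normal form has invariant factors (1,1,1,1,1,1,1,1).

∂_2: C_2 → C_1 maps a triangle to the signed sum of its edges. For instance
  ∂[v_1,v_2,v_3] = [v_2,v_3] − [v_1,v_3] + [v_1,v_2],
  ∂[v_1,v_4,v_6] = [v_4,v_6] − [v_1,v_6] + [v_1,v_4].
The 27×18 boundary matrix has rank 17 and Smith normal form diag(1,1,1,1,1,1,1,1,1,1,1,1,1,1,1,1,1).

Computing H_k = (kernel of ∂_k) / (image of ∂_{k+1}):

  H_0: rank C_0 − rank ∂_1 = 9 − 8 = 1, and the invariant factors of ∂_1 are all 1, so H_0 = Z.
  H_1: rank ker ∂_1 − rank ∂_2 = (27 − 8) − 17 = 2, and the invariant factors of ∂_2 are all 1, so H_1 = Z^2.
  H_2: rank ker ∂_2 − rank ∂_3 = (18 − 17) − 0 = 1, and there is no ∂_3, so H_2 = Z.

Hence the Betti numbers are b_0 = 1, b_1 = 2, b_2 = 1.

b_0 = 1, b_1 = 2, b_2 = 1.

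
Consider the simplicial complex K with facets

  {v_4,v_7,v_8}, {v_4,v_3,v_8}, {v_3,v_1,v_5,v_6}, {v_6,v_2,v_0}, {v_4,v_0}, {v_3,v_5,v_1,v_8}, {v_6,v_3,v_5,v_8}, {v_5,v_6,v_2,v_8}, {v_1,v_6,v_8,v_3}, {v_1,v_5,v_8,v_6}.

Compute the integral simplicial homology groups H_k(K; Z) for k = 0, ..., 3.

Order the vertices as v_0 < v_1 < v_2 < v_3 < v_4 < v_5 < v_6 < v_7 < v_8. Listing each simplex with vertices in this order, K has dimension 3 with simplices:

  0-simplices (9): [v_0], [v_1], [v_2], [v_3], [v_4], [v_5], [v_6], [v_7], [v_8]
  1-simplices (20): (20 of them)
  2-simplices (16): (16 of them)
  3-simplices (6): [v_1,v_3,v_5,v_6], [v_1,v_3,v_5,v_8], [v_1,v_3,v_6,v_8], [v_1,v_5,v_6,v_8], [v_2,v_5,v_6,v_8], [v_3,v_5,v_6,v_8]

giving chain groups C_0 ≅ Z^9, C_1 ≅ Z^20, C_2 ≅ Z^16, C_3 ≅ Z^6.

The boundary map ∂_1: C_1 → C_0 sends each edge [p,q] (with p < q) to q − p. For instance
  ∂[v_0,v_4] = [v_4] − [v_0].
This gives a 9×20 integer matrix of rank 8; reducing to Smith normal form yields diagonal entries (1,1,1,1,1,1,1,1).

Boundary ∂_2: C_2 → C_1 acts by ∂[p,q,r] = [q,r] − [p,r] + [p,q]. For instance
  ∂[v_3,v_5,v_6] = [v_5,v_6] − [v_3,v_6] + [v_3,v_5],
  ∂[v_4,v_7,v_8] = [v_7,v_8] − [v_4,v_8] + [v_4,v_7].
The 20×16 boundary matrix has rank 11 and Smith normal form diag(1,1,1,1,1,1,1,1,1,1,1).

∂_3: C_3 → C_2 sends each 3-simplex σ to the alternating sum Σ_i (−1)^i (σ with its i-th vertex removed). For instance
  ∂[v_1,v_3,v_5,v_8] = [v_3,v_5,v_8] − [v_1,v_5,v_8] + [v_1,v_3,v_8] − [v_1,v_3,v_5],
  ∂[v_3,v_5,v_6,v_8] = [v_5,v_6,v_8] − [v_3,v_6,v_8] + [v_3,v_5,v_8] − [v_3,v_5,v_6].
The resulting 16×6 matrix has rank 5, and its Smith normal form has invariant factors (1,1,1,1,1).

Reading off H_k = ker ∂_k / im ∂_{k+1}:

  H_0: rank C_0 − rank ∂_1 = 9 − 8 = 1, and the invariant factors of ∂_1 are all 1, so H_0 = Z.
  H_1: rank ker ∂_1 − rank ∂_2 = (20 − 8) − 11 = 1, and the invariant factors of ∂_2 are all 1, so H_1 = Z.
  H_2: rank ker ∂_2 − rank ∂_3 = (16 − 11) − 5 = 0, and the invariant factors of ∂_3 are all 1, so H_2 = 0.
  H_3: rank ker ∂_3 − rank ∂_4 = (6 − 5) − 0 = 1, and there is no ∂_4, so H_3 = Z.

H_0 = Z,  H_1 = Z,  H_2 = 0,  H_3 = Z.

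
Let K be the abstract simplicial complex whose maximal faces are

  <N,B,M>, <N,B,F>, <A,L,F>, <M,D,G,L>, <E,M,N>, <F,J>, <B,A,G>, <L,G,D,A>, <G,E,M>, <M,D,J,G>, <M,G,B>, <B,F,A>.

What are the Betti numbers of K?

We work with the vertex ordering A < B < D < E < F < G < J < L < M < N. The simplices of K, each written with vertices in increasing order, are:

  0-simplices (10): A, B, D, E, F, G, J, L, M, N
  1-simplices (25): AB, AD, AF, AG, AL, BF, BG, BM, BN, DG, DJ, DL, DM, EG, EM, EN, FJ, FL, FN, GJ, GL, GM, JM, LM, MN
  2-simplices (18): ABF, ABG, ADG, ADL, AFL, AGL, BFN, BGM, BMN, DGJ, DGL, DGM, DJM, DLM, EGM, EMN, GJM, GLM
  3-simplices (3): ADGL, DGJM, DGLM

so the chain groups are C_0 ≅ Z^10, C_1 ≅ Z^25, C_2 ≅ Z^18, C_3 ≅ Z^3.

Boundary ∂_1: C_1 → C_0 is given by ∂[p,q] = [q] − [p].
The resulting 10×25 matrix has rank 9, and its Smith normal form has invariant factors (1,1,1,1,1,1,1,1,1).

∂_2: C_2 → C_1 maps a triangle to the signed sum of its edges. For instance
  ∂EMN = MN − EN + EM,
  ∂DJM = JM − DM + DJ.
The 25×18 boundary matrix has rank 15 and Smith normal form diag(1,1,1,1,1,1,1,1,1,1,1,1,1,1,1).

Boundary ∂_3: C_3 → C_2 sends each 3-simplex σ to the alternating sum Σ_i (−1)^i (σ with its i-th vertex removed). For instance
  ∂DGLM = GLM − DLM + DGM − DGL,
  ∂ADGL = DGL − AGL + ADL − ADG.
The 18×3 boundary matrix has rank 3 and Smith normal form diag(1,1,1).

Now H_k = ker ∂_k / im ∂_{k+1}, so:

  H_0: rank C_0 − rank ∂_1 = 10 − 9 = 1, and the invariant factors of ∂_1 are all 1, so H_0 = Z.
  H_1: rank ker ∂_1 − rank ∂_2 = (25 − 9) − 15 = 1, and the invariant factors of ∂_2 are all 1, so H_1 = Z.
  H_2: rank ker ∂_2 − rank ∂_3 = (18 − 15) − 3 = 0, and the invariant factors of ∂_3 are all 1, so H_2 = 0.
  H_3: rank ker ∂_3 − rank ∂_4 = (3 − 3) − 0 = 0, and there is no ∂_4, so H_3 = 0.

Hence the Betti numbers are b_0 = 1, b_1 = 1, b_2 = 0, b_3 = 0.

b_0 = 1, b_1 = 1, b_2 = 0, b_3 = 0.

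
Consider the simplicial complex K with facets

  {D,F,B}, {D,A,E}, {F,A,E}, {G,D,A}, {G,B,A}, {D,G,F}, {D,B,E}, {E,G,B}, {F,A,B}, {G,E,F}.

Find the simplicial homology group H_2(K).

H_2 ≅ 0.

Fix the vertex order A < B < D < E < F < G and write every simplex with vertices in increasing order. Then dim K = 2 and the simplices of K are:

  0-simplices (6): A, B, D, E, F, G
  1-simplices (15): AB, AD, AE, AF, AG, BD, BE, BF, BG, DE, DF, DG, EF, EG, FG
  2-simplices (10): ABF, ABG, ADE, ADG, AEF, BDE, BDF, BEG, DFG, EFG

Hence C_0 ≅ Z^6, C_1 ≅ Z^15, C_2 ≅ Z^10.

The boundary map ∂_1: C_1 → C_0 is given by ∂[p,q] = [q] − [p].
As a 6×15 matrix over Z this has rank 5, with invariant factors (1,1,1,1,1).

The boundary map ∂_2: C_2 → C_1 sends each 2-simplex [p,q,r] to [q,r] − [p,r] + [p,q]. For instance
  ∂BEG = EG − BG + BE,
  ∂BDE = DE − BE + BD.
The resulting 15×10 matrix has rank 10, and its Smith normal form has invariant factors (1,1,1,1,1,1,1,1,1,2).

From H_k ≅ ker(∂_k) / im(∂_{k+1}) we obtain:

  H_2: rank ker ∂_2 − rank ∂_3 = (10 − 10) − 0 = 0, and there is no ∂_3, so H_2 ≅ 0.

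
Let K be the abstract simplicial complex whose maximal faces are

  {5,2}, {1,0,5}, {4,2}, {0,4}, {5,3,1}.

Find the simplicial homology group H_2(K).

H_2 = 0.

Order the vertices as 0 < 1 < 2 < 3 < 4 < 5. Listing each simplex with vertices in this order, K has dimension 2 with simplices:

  0-simplices (6): [0], [1], [2], [3], [4], [5]
  1-simplices (8): [0,1], [0,4], [0,5], [1,3], [1,5], [2,4], [2,5], [3,5]
  2-simplices (2): [0,1,5], [1,3,5]

Hence C_0 ≅ Z^6, C_1 ≅ Z^8, C_2 ≅ Z^2.

Boundary ∂_1: C_1 → C_0 maps an edge to its endpoints' difference, ∂[p,q] = q − p. For instance
  ∂[2,5] = [5] − [2].
The 6×8 boundary matrix has rank 5 and Smith normal form diag(1,1,1,1,1).

Boundary ∂_2: C_2 → C_1 sends each 2-simplex [p,q,r] to [q,r] − [p,r] + [p,q]. For instance
  ∂[1,3,5] = [3,5] − [1,5] + [1,3],
  ∂[0,1,5] = [1,5] − [0,5] + [0,1].
As a 8×2 matrix over Z this has rank 2, with invariant factors (1,1).

From H_k ≅ ker(∂_k) / im(∂_{k+1}) we obtain:

  H_2: rank ker ∂_2 − rank ∂_3 = (2 − 2) − 0 = 0, and there is no ∂_3, so H_2 ≅ 0.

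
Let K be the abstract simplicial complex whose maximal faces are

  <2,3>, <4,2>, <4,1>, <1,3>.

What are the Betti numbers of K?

Order the vertices as 1 < 2 < 3 < 4. Listing each simplex with vertices in this order, K has dimension 1 with simplices:

  0-simplices (4): [1], [2], [3], [4]
  1-simplices (4): [1,3], [1,4], [2,3], [2,4]

giving chain groups C_0 ≅ Z^4, C_1 ≅ Z^4.

The boundary map ∂_1: C_1 → C_0 maps an edge to its endpoints' difference, ∂[p,q] = q − p. For instance
  ∂[1,3] = [3] − [1].
This gives a 4×4 integer matrix of rank 3; reducing to Smith normal form yields diagonal entries (1,1,1).

Reading off H_k = ker ∂_k / im ∂_{k+1}:

  H_0: rank C_0 − rank ∂_1 = 4 − 3 = 1, and the invariant factors of ∂_1 are all 1, so H_0 ≅ Z.
  H_1: rank ker ∂_1 − rank ∂_2 = (4 − 3) − 0 = 1, and there is no ∂_2, so H_1 ≅ Z.

Hence the Betti numbers are b_0 = 1, b_1 = 1.

b_0 = 1, b_1 = 1.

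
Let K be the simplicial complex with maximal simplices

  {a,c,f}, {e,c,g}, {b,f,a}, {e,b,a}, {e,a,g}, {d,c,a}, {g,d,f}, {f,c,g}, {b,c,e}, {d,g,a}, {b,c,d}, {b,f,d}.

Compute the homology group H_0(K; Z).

H_0 ≅ Z.

Fix the vertex order a < b < c < d < e < f < g and write every simplex with vertices in increasing order. Then dim K = 2 and the simplices of K are:

  0-simplices (7): a, b, c, d, e, f, g
  1-simplices (18): ab, ac, ad, ae, af, ag, bc, bd, be, bf, cd, ce, cf, cg, df, dg, eg, fg
  2-simplices (12): abe, abf, acd, acf, adg, aeg, bcd, bce, bdf, ceg, cfg, dfg

giving chain groups C_0 ≅ Z^7, C_1 ≅ Z^18, C_2 ≅ Z^12.

Boundary ∂_1: C_1 → C_0 maps an edge to its endpoints' difference, ∂[p,q] = q − p.
The resulting 7×18 matrix has rank 6, and its Smith normal form has invariant factors (1,1,1,1,1,1).

The boundary map ∂_2: C_2 → C_1 sends each 2-simplex [p,q,r] to [q,r] − [p,r] + [p,q]. For instance
  ∂bce = ce − be + bc,
  ∂dfg = fg − dg + df.
This gives a 18×12 integer matrix of rank 12; reducing to Smith normal form yields diagonal entries (1,1,1,1,1,1,1,1,1,1,1,2).

Now H_k = ker ∂_k / im ∂_{k+1}, so:

  H_0: rank C_0 − rank ∂_1 = 7 − 6 = 1, and the invariant factors of ∂_1 are all 1, so H_0 ≅ Z.

(K is a triangulation of the real projective plane RP^2.)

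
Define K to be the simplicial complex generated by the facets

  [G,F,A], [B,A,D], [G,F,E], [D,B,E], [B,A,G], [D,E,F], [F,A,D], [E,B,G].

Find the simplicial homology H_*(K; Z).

H_0 ≅ Z,  H_1 = 0,  H_2 ≅ Z.

Fix the vertex order A < B < D < E < F < G and write every simplex with vertices in increasing order. Then dim K = 2 and the simplices of K are:

  0-simplices (6): A, B, D, E, F, G
  1-simplices (12): AB, AD, AF, AG, BD, BE, BG, DE, DF, EF, EG, FG
  2-simplices (8): ABD, ABG, ADF, AFG, BDE, BEG, DEF, EFG

giving chain groups C_0 ≅ Z^6, C_1 ≅ Z^12, C_2 ≅ Z^8.

The boundary map ∂_1: C_1 → C_0 is given by ∂[p,q] = [q] − [p].
The 6×12 boundary matrix has rank 5 and Smith normal form diag(1,1,1,1,1).

∂_2: C_2 → C_1 sends each 2-simplex [p,q,r] to [q,r] − [p,r] + [p,q]. For instance
  ∂BDE = DE − BE + BD,
  ∂ABG = BG − AG + AB.
As a 12×8 matrix over Z this has rank 7, with invariant factors (1,1,1,1,1,1,1).

Now H_k = ker ∂_k / im ∂_{k+1}, so:

  H_0: rank C_0 − rank ∂_1 = 6 − 5 = 1, and the invariant factors of ∂_1 are all 1, so H_0 ≅ Z.
  H_1: rank ker ∂_1 − rank ∂_2 = (12 − 5) − 7 = 0, and the invariant factors of ∂_2 are all 1, so H_1 ≅ 0.
  H_2: rank ker ∂_2 − rank ∂_3 = (8 − 7) − 0 = 1, and there is no ∂_3, so H_2 ≅ Z.

As a check, the Euler characteristic is 6 − 12 + 8 = 2, which agrees with 1 − 0 + 1 = 2.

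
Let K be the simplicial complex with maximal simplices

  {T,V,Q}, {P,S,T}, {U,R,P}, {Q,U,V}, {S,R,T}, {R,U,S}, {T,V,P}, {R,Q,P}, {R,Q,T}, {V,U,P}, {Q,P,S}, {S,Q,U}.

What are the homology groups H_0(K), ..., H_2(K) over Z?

H_0 = Z,  H_1 = Z/2,  H_2 = 0.

Order the vertices as P < Q < R < S < T < U < V. Listing each simplex with vertices in this order, K has dimension 2 with simplices:

  0-simplices (7): P, Q, R, S, T, U, V
  1-simplices (18): PQ, PR, PS, PT, PU, PV, QR, QS, QT, QU, QV, RS, RT, RU, ST, SU, TV, UV
  2-simplices (12): PQR, PQS, PRU, PST, PTV, PUV, QRT, QSU, QTV, QUV, RST, RSU

Hence C_0 ≅ Z^7, C_1 ≅ Z^18, C_2 ≅ Z^12.

∂_1: C_1 → C_0 is given by ∂[p,q] = [q] − [p]. For instance
  ∂UV = V − U.
This gives a 7×18 integer matrix of rank 6; reducing to Smith normal form yields diagonal entries (1,1,1,1,1,1).

∂_2: C_2 → C_1 sends each 2-simplex [p,q,r] to [q,r] − [p,r] + [p,q]. For instance
  ∂QRT = RT − QT + QR,
  ∂PQS = QS − PS + PQ.
This gives a 18×12 integer matrix of rank 12; reducing to Smith normal form yields diagonal entries (1,1,1,1,1,1,1,1,1,1,1,2).

Computing H_k = (kernel of ∂_k) / (image of ∂_{k+1}):

  H_0: rank C_0 − rank ∂_1 = 7 − 6 = 1, and the invariant factors of ∂_1 are all 1, so H_0 = Z.
  H_1: rank ker ∂_1 − rank ∂_2 = (18 − 6) − 12 = 0, and ∂_2 has invariant factor 2 > 1, so H_1 = Z/2.
  H_2: rank ker ∂_2 − rank ∂_3 = (12 − 12) − 0 = 0, and there is no ∂_3, so H_2 = 0.

As a check, the Euler characteristic is 7 − 18 + 12 = 1, which agrees with 1 − 0 + 0 = 1.
(K is a triangulation of the real projective plane RP^2.)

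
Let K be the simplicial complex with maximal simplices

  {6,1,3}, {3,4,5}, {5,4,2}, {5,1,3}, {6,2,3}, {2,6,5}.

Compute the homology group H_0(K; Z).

H_0 ≅ Z.

Take the total order 1 < 2 < 3 < 4 < 5 < 6 on the vertex set. Then K (dimension 2) consists of the simplices:

  0-simplices (6): [1], [2], [3], [4], [5], [6]
  1-simplices (12): [1,3], [1,5], [1,6], [2,3], [2,4], [2,5], [2,6], [3,4], [3,5], [3,6], [4,5], [5,6]
  2-simplices (6): [1,3,5], [1,3,6], [2,3,6], [2,4,5], [2,5,6], [3,4,5]

Hence C_0 ≅ Z^6, C_1 ≅ Z^12, C_2 ≅ Z^6.

The boundary map ∂_1: C_1 → C_0 is given by ∂[p,q] = [q] − [p].
The resulting 6×12 matrix has rank 5, and its Smith normal form has invariant factors (1,1,1,1,1).

The boundary map ∂_2: C_2 → C_1 sends each 2-simplex [p,q,r] to [q,r] − [p,r] + [p,q]. For instance
  ∂[2,4,5] = [4,5] − [2,5] + [2,4],
  ∂[2,5,6] = [5,6] − [2,6] + [2,5].
As a 12×6 matrix over Z this has rank 6, with invariant factors (1,1,1,1,1,1).

Computing H_k = (kernel of ∂_k) / (image of ∂_{k+1}):

  H_0: rank C_0 − rank ∂_1 = 6 − 5 = 1, and the invariant factors of ∂_1 are all 1, so H_0 ≅ Z.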